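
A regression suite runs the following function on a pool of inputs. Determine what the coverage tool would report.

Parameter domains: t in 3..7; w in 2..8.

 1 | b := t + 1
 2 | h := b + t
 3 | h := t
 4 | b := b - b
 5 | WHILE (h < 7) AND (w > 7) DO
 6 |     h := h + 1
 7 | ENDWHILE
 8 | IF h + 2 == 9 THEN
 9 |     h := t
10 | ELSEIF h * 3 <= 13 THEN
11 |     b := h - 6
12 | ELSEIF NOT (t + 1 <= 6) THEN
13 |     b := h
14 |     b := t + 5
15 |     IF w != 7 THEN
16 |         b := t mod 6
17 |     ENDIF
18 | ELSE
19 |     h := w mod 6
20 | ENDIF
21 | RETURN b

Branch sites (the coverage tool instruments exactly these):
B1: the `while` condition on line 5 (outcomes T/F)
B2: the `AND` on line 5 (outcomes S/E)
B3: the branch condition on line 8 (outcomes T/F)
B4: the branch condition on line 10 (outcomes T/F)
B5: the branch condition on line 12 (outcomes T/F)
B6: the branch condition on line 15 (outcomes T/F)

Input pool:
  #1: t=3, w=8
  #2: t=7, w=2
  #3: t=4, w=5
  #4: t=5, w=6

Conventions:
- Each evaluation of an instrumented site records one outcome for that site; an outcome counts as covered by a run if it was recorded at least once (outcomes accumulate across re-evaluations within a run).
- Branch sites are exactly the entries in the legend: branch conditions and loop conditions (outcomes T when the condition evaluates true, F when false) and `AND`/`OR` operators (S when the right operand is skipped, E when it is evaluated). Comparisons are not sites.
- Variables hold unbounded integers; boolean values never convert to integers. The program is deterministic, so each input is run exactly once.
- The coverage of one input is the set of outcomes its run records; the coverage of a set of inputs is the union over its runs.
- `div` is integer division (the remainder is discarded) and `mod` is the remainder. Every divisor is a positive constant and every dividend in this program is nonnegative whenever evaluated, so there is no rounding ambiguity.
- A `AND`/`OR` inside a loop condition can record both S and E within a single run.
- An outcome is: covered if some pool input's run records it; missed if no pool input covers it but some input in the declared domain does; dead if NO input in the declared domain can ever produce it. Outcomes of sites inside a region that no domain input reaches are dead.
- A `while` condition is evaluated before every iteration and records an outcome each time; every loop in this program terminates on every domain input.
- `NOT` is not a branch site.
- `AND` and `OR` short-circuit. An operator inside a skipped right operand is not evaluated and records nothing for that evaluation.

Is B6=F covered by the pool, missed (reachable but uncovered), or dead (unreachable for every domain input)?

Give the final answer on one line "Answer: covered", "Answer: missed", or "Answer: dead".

no pool input records B6=F
but domain input (t=6, w=7) does record it -> reachable, so missed

Answer: missed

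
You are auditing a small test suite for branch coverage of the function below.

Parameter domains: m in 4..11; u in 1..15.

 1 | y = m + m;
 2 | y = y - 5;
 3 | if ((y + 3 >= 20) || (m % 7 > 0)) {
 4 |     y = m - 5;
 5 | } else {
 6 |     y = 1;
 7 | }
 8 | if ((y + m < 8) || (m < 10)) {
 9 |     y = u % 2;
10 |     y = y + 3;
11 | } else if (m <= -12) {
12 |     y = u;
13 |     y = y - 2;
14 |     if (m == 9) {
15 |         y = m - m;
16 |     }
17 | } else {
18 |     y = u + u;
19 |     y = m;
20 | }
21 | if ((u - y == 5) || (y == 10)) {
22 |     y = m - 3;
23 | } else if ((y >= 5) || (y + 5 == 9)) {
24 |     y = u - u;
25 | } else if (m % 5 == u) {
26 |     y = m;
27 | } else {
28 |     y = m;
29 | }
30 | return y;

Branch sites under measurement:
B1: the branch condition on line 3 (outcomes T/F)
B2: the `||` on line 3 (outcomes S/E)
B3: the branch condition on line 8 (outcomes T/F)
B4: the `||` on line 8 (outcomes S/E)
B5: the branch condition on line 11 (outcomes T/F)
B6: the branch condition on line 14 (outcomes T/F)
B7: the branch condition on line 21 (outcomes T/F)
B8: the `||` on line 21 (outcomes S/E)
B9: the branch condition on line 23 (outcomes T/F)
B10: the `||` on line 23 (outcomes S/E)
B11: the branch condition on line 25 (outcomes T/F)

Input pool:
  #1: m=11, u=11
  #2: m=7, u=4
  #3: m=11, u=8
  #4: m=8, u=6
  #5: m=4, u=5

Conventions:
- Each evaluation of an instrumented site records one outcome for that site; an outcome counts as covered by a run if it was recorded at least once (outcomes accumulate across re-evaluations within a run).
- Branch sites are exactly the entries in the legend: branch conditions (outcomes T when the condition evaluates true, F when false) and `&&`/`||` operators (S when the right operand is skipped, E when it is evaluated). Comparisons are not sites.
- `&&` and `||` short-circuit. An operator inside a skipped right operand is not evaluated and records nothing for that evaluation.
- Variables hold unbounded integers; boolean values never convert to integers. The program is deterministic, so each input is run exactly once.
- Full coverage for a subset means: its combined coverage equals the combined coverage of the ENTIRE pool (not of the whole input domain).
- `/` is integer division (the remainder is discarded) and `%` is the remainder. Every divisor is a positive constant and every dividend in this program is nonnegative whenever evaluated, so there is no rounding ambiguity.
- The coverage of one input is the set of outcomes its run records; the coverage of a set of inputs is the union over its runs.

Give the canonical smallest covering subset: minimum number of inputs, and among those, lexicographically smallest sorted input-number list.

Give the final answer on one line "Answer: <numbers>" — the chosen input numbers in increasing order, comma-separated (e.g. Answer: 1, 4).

test 1 (m=11, u=11) fires B2->S, B1->T, B4->E, B3->F, B5->F, B8->E, B7->F, B10->S, B9->T; hits B1=T, B2=S, B3=F, B4=E, B5=F, B7=F, B8=E, B9=T, B10=S
test 2 (m=7, u=4) fires B2->E, B1->F, B4->E, B3->T, B8->E, B7->F, B10->E, B9->F, B11->F; hits B1=F, B2=E, B3=T, B4=E, B7=F, B8=E, B9=F, B10=E, B11=F
test 3 (m=11, u=8) fires B2->S, B1->T, B4->E, B3->F, B5->F, B8->E, B7->F, B10->S, B9->T; hits B1=T, B2=S, B3=F, B4=E, B5=F, B7=F, B8=E, B9=T, B10=S
test 4 (m=8, u=6) fires B2->E, B1->T, B4->E, B3->T, B8->E, B7->F, B10->E, B9->F, B11->F; hits B1=T, B2=E, B3=T, B4=E, B7=F, B8=E, B9=F, B10=E, B11=F
test 5 (m=4, u=5) fires B2->E, B1->T, B4->S, B3->T, B8->E, B7->F, B10->E, B9->T; hits B1=T, B2=E, B3=T, B4=S, B7=F, B8=E, B9=T, B10=E
the full pool covers 16 outcomes: B1=T, B1=F, B2=S, B2=E, B3=T, B3=F, B4=S, B4=E, B5=F, B7=F, B8=E, B9=T, B9=F, B10=S, B10=E, B11=F
no size-1 subset reaches all 16 outcomes (best union: 9/16)
no size-2 subset reaches all 16 outcomes (best union: 15/16)
size 3: inputs {1, 2, 5} cover all 16 outcomes, and no lexicographically smaller subset of this size does

Answer: 1, 2, 5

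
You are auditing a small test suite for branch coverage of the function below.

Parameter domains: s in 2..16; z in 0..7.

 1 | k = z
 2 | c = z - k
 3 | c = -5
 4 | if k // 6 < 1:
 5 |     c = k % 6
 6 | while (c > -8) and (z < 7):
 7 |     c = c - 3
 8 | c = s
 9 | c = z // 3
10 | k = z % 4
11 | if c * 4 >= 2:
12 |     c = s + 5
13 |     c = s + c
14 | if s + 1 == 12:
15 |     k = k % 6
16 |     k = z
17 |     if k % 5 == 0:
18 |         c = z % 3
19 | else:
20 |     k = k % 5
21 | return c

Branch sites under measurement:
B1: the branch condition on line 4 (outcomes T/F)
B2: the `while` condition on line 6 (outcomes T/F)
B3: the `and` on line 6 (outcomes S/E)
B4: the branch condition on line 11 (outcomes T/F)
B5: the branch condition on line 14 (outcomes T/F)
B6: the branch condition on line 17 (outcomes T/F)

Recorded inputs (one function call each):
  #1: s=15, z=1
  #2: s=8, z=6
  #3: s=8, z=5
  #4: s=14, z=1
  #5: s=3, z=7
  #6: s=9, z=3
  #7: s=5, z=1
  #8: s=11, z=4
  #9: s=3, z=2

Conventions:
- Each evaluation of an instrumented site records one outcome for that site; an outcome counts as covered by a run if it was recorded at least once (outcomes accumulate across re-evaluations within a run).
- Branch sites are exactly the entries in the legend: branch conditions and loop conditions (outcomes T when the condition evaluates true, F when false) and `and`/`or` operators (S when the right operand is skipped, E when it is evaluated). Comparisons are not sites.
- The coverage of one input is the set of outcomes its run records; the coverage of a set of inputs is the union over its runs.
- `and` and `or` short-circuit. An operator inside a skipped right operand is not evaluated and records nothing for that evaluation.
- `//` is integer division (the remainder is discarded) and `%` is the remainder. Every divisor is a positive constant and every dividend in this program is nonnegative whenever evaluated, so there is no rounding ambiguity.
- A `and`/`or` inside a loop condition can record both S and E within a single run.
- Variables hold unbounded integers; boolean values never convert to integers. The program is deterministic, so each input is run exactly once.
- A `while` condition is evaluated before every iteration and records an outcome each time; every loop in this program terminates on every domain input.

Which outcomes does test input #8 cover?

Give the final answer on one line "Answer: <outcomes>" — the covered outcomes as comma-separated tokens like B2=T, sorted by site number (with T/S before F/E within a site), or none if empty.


Tracing the run of input #8 (s=11, z=4):
  B1->T, B3->E, B2->T, B3->E, B2->T, B3->E, B2->T, B3->E, B2->T, B3->S
  B2->F, B4->T, B5->T, B6->F
collecting distinct outcomes: B1=T, B2=T, B2=F, B3=S, B3=E, B4=T, B5=T, B6=F
Answer: B1=T, B2=T, B2=F, B3=S, B3=E, B4=T, B5=T, B6=F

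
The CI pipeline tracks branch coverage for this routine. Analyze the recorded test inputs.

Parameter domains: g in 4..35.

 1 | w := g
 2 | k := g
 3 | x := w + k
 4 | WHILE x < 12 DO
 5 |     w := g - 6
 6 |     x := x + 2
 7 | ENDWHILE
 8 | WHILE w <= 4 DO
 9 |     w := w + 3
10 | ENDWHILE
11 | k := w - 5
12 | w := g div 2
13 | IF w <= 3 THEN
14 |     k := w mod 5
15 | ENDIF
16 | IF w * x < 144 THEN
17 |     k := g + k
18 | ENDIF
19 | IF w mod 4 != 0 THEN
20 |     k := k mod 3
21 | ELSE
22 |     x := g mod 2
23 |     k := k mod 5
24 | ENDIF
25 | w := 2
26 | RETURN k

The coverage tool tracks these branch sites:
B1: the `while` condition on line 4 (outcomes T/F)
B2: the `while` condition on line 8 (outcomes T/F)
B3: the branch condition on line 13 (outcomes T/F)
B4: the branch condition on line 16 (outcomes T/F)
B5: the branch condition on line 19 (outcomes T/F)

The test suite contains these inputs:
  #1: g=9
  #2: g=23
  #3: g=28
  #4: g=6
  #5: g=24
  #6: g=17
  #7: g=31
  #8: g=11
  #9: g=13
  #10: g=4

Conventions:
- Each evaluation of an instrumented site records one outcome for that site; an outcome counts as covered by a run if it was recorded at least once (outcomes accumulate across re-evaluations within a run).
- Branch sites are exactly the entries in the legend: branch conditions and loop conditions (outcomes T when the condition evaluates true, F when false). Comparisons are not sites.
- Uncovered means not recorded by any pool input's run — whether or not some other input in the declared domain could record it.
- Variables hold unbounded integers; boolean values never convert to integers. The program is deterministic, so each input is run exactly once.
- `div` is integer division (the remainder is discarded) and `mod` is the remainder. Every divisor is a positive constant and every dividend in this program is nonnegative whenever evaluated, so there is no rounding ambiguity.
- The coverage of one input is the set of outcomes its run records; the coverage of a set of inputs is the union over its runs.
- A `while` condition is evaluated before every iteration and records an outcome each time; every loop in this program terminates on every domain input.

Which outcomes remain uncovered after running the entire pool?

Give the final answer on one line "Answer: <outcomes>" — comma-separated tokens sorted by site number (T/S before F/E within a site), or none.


test 1 (g=9) hits B1=F, B2=F, B3=F, B4=T, B5=F
test 2 (g=23) hits B1=F, B2=F, B3=F, B4=F, B5=T
test 3 (g=28) hits B1=F, B2=F, B3=F, B4=F, B5=T
test 4 (g=6) hits B1=F, B2=F, B3=T, B4=T, B5=T
test 5 (g=24) hits B1=F, B2=F, B3=F, B4=F, B5=F
test 6 (g=17) hits B1=F, B2=F, B3=F, B4=F, B5=F
test 7 (g=31) hits B1=F, B2=F, B3=F, B4=F, B5=T
test 8 (g=11) hits B1=F, B2=F, B3=F, B4=T, B5=T
test 9 (g=13) hits B1=F, B2=F, B3=F, B4=F, B5=T
test 10 (g=4) hits B1=T, B1=F, B2=T, B2=F, B3=T, B4=T, B5=T
union over the pool: B1=T, B1=F, B2=T, B2=F, B3=T, B3=F, B4=T, B4=F, B5=T, B5=F
uncovered (0 of 10): none
Answer: none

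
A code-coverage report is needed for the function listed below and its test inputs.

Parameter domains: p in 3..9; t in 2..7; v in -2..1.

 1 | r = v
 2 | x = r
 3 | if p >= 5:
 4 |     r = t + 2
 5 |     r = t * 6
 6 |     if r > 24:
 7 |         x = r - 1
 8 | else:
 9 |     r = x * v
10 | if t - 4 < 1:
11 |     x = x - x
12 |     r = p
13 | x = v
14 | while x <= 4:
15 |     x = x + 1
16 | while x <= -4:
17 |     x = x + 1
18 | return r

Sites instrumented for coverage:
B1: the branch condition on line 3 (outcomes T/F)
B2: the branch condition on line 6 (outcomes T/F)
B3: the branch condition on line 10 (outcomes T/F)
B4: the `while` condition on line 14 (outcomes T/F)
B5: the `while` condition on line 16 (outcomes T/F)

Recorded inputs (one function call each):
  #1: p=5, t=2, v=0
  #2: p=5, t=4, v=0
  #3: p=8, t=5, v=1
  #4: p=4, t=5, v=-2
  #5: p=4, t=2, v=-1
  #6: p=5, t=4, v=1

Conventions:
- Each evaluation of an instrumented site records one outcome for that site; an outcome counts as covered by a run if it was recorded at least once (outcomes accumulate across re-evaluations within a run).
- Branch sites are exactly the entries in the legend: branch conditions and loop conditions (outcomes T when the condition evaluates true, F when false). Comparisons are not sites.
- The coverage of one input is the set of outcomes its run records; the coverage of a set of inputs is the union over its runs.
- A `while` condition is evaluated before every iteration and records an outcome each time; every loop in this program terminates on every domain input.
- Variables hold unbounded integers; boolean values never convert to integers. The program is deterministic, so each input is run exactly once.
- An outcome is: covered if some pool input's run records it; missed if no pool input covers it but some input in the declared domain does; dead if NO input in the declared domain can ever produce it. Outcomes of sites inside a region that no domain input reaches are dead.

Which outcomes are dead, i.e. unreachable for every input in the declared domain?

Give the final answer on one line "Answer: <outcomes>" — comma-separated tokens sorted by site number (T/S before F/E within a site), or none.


running all 168 domain inputs and tallying outcomes:
  B5=T: unreachable across the whole domain -> dead
  reachable outcomes have witnesses, e.g. B1=T (e.g. p=5, t=2, v=-2), B1=F (e.g. p=3, t=2, v=-2), B2=T (e.g. p=5, t=5, v=-2), B2=F (e.g. p=5, t=2, v=-2)
Answer: B5=T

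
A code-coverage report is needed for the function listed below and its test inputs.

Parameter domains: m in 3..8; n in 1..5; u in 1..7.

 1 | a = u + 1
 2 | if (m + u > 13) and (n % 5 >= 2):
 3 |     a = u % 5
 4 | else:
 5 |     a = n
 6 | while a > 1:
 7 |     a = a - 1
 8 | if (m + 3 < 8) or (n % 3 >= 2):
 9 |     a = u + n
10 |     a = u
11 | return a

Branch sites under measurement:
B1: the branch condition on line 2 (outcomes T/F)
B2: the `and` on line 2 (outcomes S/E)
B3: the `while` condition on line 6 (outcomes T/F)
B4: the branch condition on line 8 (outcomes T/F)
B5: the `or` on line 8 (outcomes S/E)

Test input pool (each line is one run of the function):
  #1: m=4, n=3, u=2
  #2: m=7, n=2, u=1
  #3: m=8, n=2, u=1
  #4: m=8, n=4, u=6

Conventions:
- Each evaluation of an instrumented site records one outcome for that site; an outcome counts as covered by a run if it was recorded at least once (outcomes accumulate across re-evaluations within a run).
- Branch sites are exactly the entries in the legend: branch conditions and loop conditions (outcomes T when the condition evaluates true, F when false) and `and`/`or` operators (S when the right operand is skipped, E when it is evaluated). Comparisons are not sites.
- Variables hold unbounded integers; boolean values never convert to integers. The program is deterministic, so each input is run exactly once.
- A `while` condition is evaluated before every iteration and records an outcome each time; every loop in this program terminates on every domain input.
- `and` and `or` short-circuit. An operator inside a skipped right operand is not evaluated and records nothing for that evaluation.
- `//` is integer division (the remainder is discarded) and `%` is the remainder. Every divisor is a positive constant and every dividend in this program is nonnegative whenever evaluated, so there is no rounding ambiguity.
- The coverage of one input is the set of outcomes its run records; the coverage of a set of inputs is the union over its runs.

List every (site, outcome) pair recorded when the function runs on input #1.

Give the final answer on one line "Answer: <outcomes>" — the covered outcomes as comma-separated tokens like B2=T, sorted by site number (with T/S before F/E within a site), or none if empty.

Simulating input #1 (m=4, n=3, u=2) step by step:
  B2->S, B1->F, B3->T, B3->T, B3->F, B5->S, B4->T
as a set, this run covers: B1=F, B2=S, B3=T, B3=F, B4=T, B5=S

Answer: B1=F, B2=S, B3=T, B3=F, B4=T, B5=S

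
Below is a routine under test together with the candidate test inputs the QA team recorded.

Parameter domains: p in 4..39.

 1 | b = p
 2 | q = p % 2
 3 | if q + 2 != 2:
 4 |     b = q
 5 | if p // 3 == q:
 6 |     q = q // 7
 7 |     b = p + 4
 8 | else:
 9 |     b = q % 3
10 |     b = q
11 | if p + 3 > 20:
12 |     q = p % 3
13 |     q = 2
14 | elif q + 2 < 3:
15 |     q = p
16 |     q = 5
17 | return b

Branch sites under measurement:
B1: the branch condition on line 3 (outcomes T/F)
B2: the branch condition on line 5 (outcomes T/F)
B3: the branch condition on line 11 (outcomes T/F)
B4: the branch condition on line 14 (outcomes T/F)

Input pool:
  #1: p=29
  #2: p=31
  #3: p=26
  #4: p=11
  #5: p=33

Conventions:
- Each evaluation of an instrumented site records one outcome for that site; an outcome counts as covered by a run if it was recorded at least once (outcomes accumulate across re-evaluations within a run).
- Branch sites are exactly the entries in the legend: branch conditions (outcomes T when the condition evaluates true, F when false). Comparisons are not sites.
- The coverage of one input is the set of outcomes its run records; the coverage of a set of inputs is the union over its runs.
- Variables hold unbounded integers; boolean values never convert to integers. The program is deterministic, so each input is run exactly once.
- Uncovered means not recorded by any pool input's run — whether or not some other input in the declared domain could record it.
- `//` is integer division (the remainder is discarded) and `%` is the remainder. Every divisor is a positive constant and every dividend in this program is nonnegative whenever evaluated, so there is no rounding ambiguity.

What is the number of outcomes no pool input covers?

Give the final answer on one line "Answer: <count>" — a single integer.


test 1 (p=29) fires B1->T, B2->F, B3->T; hits B1=T, B2=F, B3=T
test 2 (p=31) fires B1->T, B2->F, B3->T; hits B1=T, B2=F, B3=T
test 3 (p=26) fires B1->F, B2->F, B3->T; hits B1=F, B2=F, B3=T
test 4 (p=11) fires B1->T, B2->F, B3->F, B4->F; hits B1=T, B2=F, B3=F, B4=F
test 5 (p=33) fires B1->T, B2->F, B3->T; hits B1=T, B2=F, B3=T
union over the pool: B1=T, B1=F, B2=F, B3=T, B3=F, B4=F
uncovered (2 of 8): B2=T, B4=T
Answer: 2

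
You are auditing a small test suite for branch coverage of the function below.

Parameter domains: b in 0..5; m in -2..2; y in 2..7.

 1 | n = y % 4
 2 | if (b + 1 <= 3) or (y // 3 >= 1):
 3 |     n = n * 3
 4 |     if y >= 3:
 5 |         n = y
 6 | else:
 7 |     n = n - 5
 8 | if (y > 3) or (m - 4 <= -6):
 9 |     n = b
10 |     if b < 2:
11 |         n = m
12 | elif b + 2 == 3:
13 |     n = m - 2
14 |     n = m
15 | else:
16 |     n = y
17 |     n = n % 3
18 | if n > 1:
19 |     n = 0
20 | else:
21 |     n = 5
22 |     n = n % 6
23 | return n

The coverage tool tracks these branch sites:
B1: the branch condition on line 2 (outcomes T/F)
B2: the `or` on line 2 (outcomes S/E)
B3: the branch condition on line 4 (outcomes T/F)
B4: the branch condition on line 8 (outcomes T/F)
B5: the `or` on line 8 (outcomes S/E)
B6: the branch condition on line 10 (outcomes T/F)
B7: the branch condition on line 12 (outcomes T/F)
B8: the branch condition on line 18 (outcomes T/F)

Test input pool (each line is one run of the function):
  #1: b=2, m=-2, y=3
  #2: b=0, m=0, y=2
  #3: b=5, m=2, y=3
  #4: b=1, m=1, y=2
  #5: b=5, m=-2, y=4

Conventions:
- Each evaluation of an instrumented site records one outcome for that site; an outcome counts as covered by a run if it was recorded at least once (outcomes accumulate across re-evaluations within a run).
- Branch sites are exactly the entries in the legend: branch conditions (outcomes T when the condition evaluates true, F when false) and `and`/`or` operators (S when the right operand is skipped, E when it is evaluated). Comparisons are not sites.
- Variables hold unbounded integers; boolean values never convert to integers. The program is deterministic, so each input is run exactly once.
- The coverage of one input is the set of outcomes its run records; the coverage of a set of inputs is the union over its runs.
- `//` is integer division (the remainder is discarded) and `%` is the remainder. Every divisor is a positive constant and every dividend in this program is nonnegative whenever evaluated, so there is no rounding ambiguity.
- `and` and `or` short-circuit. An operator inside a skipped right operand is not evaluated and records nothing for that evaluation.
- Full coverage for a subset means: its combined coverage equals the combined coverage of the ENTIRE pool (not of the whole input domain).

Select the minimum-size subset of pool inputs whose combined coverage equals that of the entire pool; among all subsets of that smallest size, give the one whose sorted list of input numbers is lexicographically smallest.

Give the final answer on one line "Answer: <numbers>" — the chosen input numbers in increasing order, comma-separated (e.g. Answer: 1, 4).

run #1 (b=2, m=-2, y=3) records B1=T, B2=S, B3=T, B4=T, B5=E, B6=F, B8=T
run #2 (b=0, m=0, y=2) records B1=T, B2=S, B3=F, B4=F, B5=E, B7=F, B8=T
run #3 (b=5, m=2, y=3) records B1=T, B2=E, B3=T, B4=F, B5=E, B7=F, B8=F
run #4 (b=1, m=1, y=2) records B1=T, B2=S, B3=F, B4=F, B5=E, B7=T, B8=F
run #5 (b=5, m=-2, y=4) records B1=T, B2=E, B3=T, B4=T, B5=S, B6=F, B8=T
union over all inputs: B1=T, B2=S, B2=E, B3=T, B3=F, B4=T, B4=F, B5=S, B5=E, B6=F, B7=T, B7=F, B8=T, B8=F (14 outcomes)
every size-1 subset falls short of the 14 outcomes (best: 7/14)
every size-2 subset falls short of the 14 outcomes (best: 13/14)
the canonical winner is {2, 4, 5}: size 3, full 14-outcome coverage, earliest index list among size-3 covers

Answer: 2, 4, 5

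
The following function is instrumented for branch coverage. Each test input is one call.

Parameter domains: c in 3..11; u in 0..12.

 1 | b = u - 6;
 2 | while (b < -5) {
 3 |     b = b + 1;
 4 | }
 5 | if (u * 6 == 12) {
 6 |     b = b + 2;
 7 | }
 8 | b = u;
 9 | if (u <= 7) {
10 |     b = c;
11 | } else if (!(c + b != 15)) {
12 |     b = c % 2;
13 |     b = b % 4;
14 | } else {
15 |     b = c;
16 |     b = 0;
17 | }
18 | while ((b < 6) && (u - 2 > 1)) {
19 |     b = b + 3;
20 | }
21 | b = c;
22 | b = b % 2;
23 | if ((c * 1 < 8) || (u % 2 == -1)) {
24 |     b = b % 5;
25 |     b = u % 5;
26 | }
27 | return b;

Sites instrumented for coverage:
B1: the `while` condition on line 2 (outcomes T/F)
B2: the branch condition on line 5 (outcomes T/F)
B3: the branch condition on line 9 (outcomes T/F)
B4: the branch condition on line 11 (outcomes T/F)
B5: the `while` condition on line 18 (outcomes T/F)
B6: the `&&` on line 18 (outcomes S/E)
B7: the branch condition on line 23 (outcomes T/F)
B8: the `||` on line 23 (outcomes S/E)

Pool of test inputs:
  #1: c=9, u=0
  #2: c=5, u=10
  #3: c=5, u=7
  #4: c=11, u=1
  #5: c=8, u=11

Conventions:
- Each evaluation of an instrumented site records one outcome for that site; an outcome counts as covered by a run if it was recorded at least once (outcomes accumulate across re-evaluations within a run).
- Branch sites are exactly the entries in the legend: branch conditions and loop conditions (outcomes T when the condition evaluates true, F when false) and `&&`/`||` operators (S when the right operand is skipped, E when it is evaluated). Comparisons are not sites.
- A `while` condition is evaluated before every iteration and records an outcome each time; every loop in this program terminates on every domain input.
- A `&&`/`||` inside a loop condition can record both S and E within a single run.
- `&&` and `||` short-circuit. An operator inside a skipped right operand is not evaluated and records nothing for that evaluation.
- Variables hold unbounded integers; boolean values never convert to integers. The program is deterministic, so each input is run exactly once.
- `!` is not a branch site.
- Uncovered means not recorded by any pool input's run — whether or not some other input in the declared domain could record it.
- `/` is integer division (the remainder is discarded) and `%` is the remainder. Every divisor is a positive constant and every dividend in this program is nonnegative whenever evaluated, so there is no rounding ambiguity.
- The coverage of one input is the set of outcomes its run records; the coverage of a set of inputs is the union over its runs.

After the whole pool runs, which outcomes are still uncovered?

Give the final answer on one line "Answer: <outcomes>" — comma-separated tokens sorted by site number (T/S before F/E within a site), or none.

test 1 (c=9, u=0) fires B1->T, B1->F, B2->F, B3->T, B6->S, B5->F, B8->E, B7->F; hits B1=T, B1=F, B2=F, B3=T, B5=F, B6=S, B7=F, B8=E
test 2 (c=5, u=10) fires B1->F, B2->F, B3->F, B4->T, B6->E, B5->T, B6->E, B5->T, B6->S, B5->F, B8->S, B7->T; hits B1=F, B2=F, B3=F, B4=T, B5=T, B5=F, B6=S, B6=E, B7=T, B8=S
test 3 (c=5, u=7) fires B1->F, B2->F, B3->T, B6->E, B5->T, B6->S, B5->F, B8->S, B7->T; hits B1=F, B2=F, B3=T, B5=T, B5=F, B6=S, B6=E, B7=T, B8=S
test 4 (c=11, u=1) fires B1->F, B2->F, B3->T, B6->S, B5->F, B8->E, B7->F; hits B1=F, B2=F, B3=T, B5=F, B6=S, B7=F, B8=E
test 5 (c=8, u=11) fires B1->F, B2->F, B3->F, B4->F, B6->E, B5->T, B6->E, B5->T, B6->S, B5->F, B8->E, B7->F; hits B1=F, B2=F, B3=F, B4=F, B5=T, B5=F, B6=S, B6=E, B7=F, B8=E
union over the pool: B1=T, B1=F, B2=F, B3=T, B3=F, B4=T, B4=F, B5=T, B5=F, B6=S, B6=E, B7=T, B7=F, B8=S, B8=E
uncovered (1 of 16): B2=T

Answer: B2=T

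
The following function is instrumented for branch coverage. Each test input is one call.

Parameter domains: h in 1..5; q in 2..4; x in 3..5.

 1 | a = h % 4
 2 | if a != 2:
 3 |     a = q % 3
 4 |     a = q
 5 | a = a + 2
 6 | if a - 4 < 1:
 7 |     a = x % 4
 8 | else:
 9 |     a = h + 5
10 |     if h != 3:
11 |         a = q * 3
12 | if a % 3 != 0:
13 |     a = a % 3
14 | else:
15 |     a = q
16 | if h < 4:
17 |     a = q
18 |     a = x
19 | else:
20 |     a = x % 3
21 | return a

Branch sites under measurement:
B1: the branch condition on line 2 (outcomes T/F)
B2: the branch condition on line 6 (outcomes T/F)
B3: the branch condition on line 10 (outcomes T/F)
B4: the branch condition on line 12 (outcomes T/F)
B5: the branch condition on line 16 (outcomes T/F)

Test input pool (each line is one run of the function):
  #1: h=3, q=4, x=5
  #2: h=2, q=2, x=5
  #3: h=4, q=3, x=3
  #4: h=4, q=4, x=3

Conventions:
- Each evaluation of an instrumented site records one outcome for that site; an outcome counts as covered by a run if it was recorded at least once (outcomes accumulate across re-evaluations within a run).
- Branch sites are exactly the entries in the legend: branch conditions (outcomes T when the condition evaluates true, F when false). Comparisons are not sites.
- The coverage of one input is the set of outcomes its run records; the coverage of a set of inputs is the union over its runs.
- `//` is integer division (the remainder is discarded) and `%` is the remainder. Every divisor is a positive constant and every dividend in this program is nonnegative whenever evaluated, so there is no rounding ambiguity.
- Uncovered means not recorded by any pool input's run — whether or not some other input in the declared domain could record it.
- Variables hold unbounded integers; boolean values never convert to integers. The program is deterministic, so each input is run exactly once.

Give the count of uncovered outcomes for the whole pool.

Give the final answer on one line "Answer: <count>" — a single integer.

input #1, h=3, q=4, x=5: events B1->T, B2->F, B3->F, B4->T, B5->T; outcomes B1=T, B2=F, B3=F, B4=T, B5=T
input #2, h=2, q=2, x=5: events B1->F, B2->T, B4->T, B5->T; outcomes B1=F, B2=T, B4=T, B5=T
input #3, h=4, q=3, x=3: events B1->T, B2->F, B3->T, B4->F, B5->F; outcomes B1=T, B2=F, B3=T, B4=F, B5=F
input #4, h=4, q=4, x=3: events B1->T, B2->F, B3->T, B4->F, B5->F; outcomes B1=T, B2=F, B3=T, B4=F, B5=F
union over the pool: B1=T, B1=F, B2=T, B2=F, B3=T, B3=F, B4=T, B4=F, B5=T, B5=F
uncovered (0 of 10): none

Answer: 0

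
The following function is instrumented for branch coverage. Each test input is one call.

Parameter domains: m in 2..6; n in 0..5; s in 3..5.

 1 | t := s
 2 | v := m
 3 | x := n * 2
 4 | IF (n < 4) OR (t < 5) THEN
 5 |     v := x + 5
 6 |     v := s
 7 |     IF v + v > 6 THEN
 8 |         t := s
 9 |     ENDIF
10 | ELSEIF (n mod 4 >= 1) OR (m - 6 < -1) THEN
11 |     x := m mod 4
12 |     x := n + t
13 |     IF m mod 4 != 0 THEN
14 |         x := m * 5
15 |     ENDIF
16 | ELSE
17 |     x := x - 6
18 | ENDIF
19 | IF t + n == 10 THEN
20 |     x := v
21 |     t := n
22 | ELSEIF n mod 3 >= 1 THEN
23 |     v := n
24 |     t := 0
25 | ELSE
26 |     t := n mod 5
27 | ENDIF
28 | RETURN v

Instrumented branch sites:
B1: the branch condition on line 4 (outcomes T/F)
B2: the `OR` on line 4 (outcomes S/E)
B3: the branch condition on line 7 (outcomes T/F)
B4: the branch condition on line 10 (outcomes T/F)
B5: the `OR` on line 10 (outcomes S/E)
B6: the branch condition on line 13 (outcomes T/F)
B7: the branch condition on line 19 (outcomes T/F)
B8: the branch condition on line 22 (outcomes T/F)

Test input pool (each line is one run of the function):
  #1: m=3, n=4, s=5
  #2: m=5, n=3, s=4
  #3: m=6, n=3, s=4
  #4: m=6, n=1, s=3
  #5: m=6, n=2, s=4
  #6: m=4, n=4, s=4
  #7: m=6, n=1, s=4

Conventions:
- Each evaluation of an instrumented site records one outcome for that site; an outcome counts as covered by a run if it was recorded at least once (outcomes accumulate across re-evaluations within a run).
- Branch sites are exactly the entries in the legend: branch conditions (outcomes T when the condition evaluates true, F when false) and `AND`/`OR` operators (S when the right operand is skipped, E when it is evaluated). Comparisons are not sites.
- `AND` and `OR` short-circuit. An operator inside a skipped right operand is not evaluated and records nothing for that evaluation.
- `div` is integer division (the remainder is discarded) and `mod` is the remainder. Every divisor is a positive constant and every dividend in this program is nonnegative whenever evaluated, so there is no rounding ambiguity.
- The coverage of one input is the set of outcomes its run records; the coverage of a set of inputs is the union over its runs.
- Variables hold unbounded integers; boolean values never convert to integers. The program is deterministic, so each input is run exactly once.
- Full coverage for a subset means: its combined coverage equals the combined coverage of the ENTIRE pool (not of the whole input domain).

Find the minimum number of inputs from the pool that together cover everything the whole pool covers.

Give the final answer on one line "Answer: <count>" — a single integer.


input #1, m=3, n=4, s=5: events B2->E, B1->F, B5->E, B4->T, B6->T, B7->F, B8->T; outcomes B1=F, B2=E, B4=T, B5=E, B6=T, B7=F, B8=T
input #2, m=5, n=3, s=4: events B2->S, B1->T, B3->T, B7->F, B8->F; outcomes B1=T, B2=S, B3=T, B7=F, B8=F
input #3, m=6, n=3, s=4: events B2->S, B1->T, B3->T, B7->F, B8->F; outcomes B1=T, B2=S, B3=T, B7=F, B8=F
input #4, m=6, n=1, s=3: events B2->S, B1->T, B3->F, B7->F, B8->T; outcomes B1=T, B2=S, B3=F, B7=F, B8=T
input #5, m=6, n=2, s=4: events B2->S, B1->T, B3->T, B7->F, B8->T; outcomes B1=T, B2=S, B3=T, B7=F, B8=T
input #6, m=4, n=4, s=4: events B2->E, B1->T, B3->T, B7->F, B8->T; outcomes B1=T, B2=E, B3=T, B7=F, B8=T
input #7, m=6, n=1, s=4: events B2->S, B1->T, B3->T, B7->F, B8->T; outcomes B1=T, B2=S, B3=T, B7=F, B8=T
together the pool reaches 12 outcomes: B1=T, B1=F, B2=S, B2=E, B3=T, B3=F, B4=T, B5=E, B6=T, B7=F, B8=T, B8=F
every size-1 subset falls short of the 12 outcomes (best: 7/12)
every size-2 subset falls short of the 12 outcomes (best: 11/12)
size 3: inputs {1, 2, 4} cover all 12 outcomes, and no lexicographically smaller subset of this size does
Answer: 3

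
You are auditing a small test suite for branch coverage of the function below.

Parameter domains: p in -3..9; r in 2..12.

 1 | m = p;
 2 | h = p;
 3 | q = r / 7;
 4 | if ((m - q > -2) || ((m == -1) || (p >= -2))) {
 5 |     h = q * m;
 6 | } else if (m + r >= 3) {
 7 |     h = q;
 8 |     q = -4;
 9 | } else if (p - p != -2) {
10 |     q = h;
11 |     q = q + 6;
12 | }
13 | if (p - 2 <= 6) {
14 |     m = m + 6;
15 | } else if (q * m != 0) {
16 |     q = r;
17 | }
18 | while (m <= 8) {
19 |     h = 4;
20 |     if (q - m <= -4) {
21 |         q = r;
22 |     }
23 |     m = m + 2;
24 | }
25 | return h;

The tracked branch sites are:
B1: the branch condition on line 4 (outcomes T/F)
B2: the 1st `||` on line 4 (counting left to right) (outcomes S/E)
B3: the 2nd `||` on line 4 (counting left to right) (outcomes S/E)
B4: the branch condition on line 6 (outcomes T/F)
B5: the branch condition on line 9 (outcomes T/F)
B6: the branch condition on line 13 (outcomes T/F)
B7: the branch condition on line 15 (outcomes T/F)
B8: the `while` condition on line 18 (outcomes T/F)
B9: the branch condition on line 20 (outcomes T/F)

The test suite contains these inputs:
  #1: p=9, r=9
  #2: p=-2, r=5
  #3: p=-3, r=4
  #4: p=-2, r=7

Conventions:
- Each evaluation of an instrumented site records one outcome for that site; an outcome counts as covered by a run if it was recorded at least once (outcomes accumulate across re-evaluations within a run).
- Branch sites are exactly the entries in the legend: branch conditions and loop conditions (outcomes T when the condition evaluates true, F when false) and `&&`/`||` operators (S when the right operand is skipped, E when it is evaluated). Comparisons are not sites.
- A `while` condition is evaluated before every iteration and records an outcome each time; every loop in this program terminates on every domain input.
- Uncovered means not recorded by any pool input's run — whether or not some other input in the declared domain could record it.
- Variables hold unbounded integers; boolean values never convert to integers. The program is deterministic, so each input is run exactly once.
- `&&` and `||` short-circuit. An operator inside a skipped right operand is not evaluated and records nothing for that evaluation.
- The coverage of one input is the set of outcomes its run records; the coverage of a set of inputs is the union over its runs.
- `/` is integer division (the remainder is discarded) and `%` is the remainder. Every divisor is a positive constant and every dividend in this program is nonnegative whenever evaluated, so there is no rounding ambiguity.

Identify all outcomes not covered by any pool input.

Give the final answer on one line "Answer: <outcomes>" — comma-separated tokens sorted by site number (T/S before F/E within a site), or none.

input #1 (p=9, r=9): events B2->S, B1->T, B6->F, B7->T, B8->F; covers B1=T, B2=S, B6=F, B7=T, B8=F
input #2 (p=-2, r=5): events B2->E, B3->E, B1->T, B6->T, B8->T, B9->T, B8->T, B9->F, B8->T, B9->F, B8->F; covers B1=T, B2=E, B3=E, B6=T, B8=T, B8=F, B9=T, B9=F
input #3 (p=-3, r=4): events B2->E, B3->E, B1->F, B4->F, B5->T, B6->T, B8->T, B9->F, B8->T, B9->F, B8->T, B9->T, B8->F; covers B1=F, B2=E, B3=E, B4=F, B5=T, B6=T, B8=T, B8=F, B9=T, B9=F
input #4 (p=-2, r=7): events B2->E, B3->E, B1->T, B6->T, B8->T, B9->F, B8->T, B9->T, B8->T, B9->F, B8->F; covers B1=T, B2=E, B3=E, B6=T, B8=T, B8=F, B9=T, B9=F
union over the pool: B1=T, B1=F, B2=S, B2=E, B3=E, B4=F, B5=T, B6=T, B6=F, B7=T, B8=T, B8=F, B9=T, B9=F
uncovered (4 of 18): B3=S, B4=T, B5=F, B7=F

Answer: B3=S, B4=T, B5=F, B7=F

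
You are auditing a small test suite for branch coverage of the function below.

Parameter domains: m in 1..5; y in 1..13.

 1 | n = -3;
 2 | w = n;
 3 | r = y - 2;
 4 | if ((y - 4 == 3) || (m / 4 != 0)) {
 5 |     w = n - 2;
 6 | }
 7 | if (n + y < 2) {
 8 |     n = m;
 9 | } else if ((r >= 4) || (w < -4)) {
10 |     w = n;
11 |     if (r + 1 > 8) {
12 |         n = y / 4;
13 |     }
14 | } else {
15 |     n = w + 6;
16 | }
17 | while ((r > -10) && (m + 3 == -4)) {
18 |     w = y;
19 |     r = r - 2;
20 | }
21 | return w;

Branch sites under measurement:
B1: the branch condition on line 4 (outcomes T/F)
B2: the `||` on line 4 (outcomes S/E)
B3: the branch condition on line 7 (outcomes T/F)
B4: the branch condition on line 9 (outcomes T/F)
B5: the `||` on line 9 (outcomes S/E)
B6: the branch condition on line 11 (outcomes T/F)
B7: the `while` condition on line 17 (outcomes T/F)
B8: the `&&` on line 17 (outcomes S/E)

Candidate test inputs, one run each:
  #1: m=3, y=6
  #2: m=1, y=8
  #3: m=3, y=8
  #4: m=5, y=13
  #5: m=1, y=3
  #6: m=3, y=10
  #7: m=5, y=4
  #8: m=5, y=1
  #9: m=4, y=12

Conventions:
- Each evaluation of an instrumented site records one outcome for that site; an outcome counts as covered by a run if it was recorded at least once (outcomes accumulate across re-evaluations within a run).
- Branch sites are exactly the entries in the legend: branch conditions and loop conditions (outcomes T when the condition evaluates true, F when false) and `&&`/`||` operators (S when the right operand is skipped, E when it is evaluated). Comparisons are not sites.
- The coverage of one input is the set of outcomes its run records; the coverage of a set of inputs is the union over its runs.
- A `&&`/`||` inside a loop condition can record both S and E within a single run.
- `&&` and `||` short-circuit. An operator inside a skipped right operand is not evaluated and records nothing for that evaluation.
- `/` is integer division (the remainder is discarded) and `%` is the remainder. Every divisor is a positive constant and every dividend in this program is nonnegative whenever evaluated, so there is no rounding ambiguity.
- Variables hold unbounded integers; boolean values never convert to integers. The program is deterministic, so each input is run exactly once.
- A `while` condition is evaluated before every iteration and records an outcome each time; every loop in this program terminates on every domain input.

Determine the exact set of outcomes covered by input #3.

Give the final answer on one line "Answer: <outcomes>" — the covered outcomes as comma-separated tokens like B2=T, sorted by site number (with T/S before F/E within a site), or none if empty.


Running input #3 (m=3, y=8), event by event:
  B2->E, B1->F, B3->F, B5->S, B4->T, B6->F, B8->E, B7->F
as a set, this run covers: B1=F, B2=E, B3=F, B4=T, B5=S, B6=F, B7=F, B8=E
Answer: B1=F, B2=E, B3=F, B4=T, B5=S, B6=F, B7=F, B8=E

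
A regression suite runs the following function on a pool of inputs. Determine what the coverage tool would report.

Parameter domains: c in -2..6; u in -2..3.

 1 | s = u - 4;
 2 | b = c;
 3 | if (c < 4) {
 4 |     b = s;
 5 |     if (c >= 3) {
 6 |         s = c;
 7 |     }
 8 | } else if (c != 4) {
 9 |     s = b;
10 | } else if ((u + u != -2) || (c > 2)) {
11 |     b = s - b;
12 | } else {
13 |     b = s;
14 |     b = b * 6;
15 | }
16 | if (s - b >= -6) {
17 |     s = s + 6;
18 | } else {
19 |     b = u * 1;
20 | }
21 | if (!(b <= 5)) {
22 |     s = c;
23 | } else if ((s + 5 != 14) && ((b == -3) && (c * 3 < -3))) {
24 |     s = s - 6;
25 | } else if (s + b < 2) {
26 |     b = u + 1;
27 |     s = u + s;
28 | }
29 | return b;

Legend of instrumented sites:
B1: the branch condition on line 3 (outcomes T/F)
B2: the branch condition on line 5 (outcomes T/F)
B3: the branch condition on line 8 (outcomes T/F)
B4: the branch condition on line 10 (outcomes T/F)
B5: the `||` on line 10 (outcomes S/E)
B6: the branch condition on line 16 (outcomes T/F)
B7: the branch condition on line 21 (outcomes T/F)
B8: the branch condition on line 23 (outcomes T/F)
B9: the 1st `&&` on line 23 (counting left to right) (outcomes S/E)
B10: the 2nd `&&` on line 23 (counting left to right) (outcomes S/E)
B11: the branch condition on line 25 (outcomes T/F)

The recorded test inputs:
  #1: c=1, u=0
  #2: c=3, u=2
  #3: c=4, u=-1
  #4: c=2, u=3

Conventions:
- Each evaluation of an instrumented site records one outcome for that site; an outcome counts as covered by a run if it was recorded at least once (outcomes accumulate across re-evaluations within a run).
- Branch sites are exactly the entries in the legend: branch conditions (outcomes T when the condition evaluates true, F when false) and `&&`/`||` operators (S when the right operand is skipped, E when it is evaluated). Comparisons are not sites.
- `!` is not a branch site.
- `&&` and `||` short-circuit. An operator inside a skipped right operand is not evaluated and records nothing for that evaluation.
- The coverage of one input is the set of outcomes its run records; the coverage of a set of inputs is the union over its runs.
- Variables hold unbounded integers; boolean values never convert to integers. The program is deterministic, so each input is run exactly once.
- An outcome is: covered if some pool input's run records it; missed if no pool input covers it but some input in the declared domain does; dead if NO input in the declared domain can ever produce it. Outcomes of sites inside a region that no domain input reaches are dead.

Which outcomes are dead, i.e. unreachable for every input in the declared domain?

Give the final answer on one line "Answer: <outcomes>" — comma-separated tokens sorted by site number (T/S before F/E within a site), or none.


running all 54 domain inputs and tallying outcomes:
  B4=F: no domain input ever produces it -> dead
  B6=F: no domain input ever produces it -> dead
  reachable outcomes have witnesses, e.g. B1=T (e.g. c=-2, u=-2), B1=F (e.g. c=4, u=-2), B2=T (e.g. c=3, u=-2), B2=F (e.g. c=-2, u=-2)
Answer: B4=F, B6=F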